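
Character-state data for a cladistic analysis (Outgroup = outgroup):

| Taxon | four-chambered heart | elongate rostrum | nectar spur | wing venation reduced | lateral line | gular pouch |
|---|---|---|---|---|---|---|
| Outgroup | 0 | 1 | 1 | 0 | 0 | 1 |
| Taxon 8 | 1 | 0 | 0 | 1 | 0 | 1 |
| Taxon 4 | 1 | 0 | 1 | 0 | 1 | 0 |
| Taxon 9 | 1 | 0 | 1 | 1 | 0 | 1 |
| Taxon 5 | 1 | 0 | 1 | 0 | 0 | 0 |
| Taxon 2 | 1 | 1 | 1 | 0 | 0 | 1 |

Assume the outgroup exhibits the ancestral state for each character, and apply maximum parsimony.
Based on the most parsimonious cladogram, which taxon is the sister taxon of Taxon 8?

Taxon 9

Character polarity is set by the outgroup: the derived state is whichever differs from the outgroup's state, so for elongate rostrum, nectar spur, gular pouch the derived state is '0', and for the remaining characters it is '1'.
four-chambered heart (derived state '1') is shared by all ingroup taxa — unites the whole ingroup.
elongate rostrum (derived state '0') is shared by Taxon 4, Taxon 5, Taxon 8, and Taxon 9 — a synapomorphy uniting that clade.
nectar spur: derived state '0' in Taxon 8 only — an autapomorphy, so it tells us nothing about relationships among taxa.
Only Taxon 8 and Taxon 9 show the derived state '1' for wing venation reduced, supporting them as a clade.
lateral line: derived state '1' in Taxon 4 only — an autapomorphy, so it tells us nothing about relationships among taxa.
Only Taxon 4 and Taxon 5 show the derived state '0' for gular pouch, supporting them as a clade.
Most parsimonious ingroup topology: (((Taxon 8,Taxon 9),(Taxon 4,Taxon 5)),Taxon 2).
Taxon 8 and Taxon 9 form a cherry on this tree, so they are sister taxa.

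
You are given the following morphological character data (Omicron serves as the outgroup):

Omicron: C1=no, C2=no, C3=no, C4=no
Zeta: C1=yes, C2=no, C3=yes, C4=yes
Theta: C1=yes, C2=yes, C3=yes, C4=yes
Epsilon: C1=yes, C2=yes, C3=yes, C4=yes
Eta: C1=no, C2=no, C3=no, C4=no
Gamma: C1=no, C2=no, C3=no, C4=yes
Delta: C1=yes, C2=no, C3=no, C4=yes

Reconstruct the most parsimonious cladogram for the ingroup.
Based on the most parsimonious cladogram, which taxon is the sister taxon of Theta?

Epsilon

The outgroup has state 'no' for every character, so 'yes' is the derived state throughout.
Only Delta, Epsilon, Theta, and Zeta show the derived state 'yes' for C1, supporting them as a clade.
Only Epsilon and Theta show the derived state 'yes' for C2, supporting them as a clade.
C3 (derived state 'yes') is shared by Epsilon, Theta, and Zeta — a synapomorphy uniting that clade.
Only Delta, Epsilon, Gamma, Theta, and Zeta show the derived state 'yes' for C4, supporting them as a clade.
Most parsimonious ingroup topology: ((((Zeta,(Theta,Epsilon)),Delta),Gamma),Eta).
Theta and Epsilon form a cherry on this tree, so they are sister taxa.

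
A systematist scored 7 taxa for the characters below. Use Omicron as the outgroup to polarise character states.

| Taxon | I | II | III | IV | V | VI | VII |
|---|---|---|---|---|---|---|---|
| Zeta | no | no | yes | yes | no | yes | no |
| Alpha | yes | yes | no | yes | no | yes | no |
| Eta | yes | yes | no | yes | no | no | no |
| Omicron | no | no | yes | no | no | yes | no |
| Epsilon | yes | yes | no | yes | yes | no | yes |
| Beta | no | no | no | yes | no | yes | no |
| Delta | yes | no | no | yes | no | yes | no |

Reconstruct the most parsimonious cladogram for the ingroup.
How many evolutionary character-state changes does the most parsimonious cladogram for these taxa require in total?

7

Character polarity is set by the outgroup: the derived state is whichever differs from the outgroup's state, so for III, VI the derived state is 'no', and for the remaining characters it is 'yes'.
I: derived state 'yes' in Alpha, Delta, Epsilon, and Eta only — synapomorphy for {Alpha, Delta, Epsilon, Eta}.
II (derived state 'yes') is shared by Alpha, Epsilon, and Eta — a synapomorphy uniting that clade.
III (derived state 'no') is shared by Alpha, Beta, Delta, Epsilon, and Eta — a synapomorphy uniting that clade.
All ingroup taxa share the derived state 'yes' for IV; it defines the ingroup but does not resolve relationships within it.
V (derived state 'yes') is unique to Epsilon (autapomorphy; uninformative for grouping).
VI (derived state 'no') is shared by Epsilon and Eta — a synapomorphy uniting that clade.
VII: derived state 'yes' in Epsilon only — an autapomorphy, so it tells us nothing about relationships among taxa.
Most parsimonious ingroup topology: (((((Epsilon,Eta),Alpha),Delta),Beta),Zeta).
Changes per character on this tree: I: 1; II: 1; III: 1; IV: 1; V: 1; VI: 1; VII: 1.
Total = 7.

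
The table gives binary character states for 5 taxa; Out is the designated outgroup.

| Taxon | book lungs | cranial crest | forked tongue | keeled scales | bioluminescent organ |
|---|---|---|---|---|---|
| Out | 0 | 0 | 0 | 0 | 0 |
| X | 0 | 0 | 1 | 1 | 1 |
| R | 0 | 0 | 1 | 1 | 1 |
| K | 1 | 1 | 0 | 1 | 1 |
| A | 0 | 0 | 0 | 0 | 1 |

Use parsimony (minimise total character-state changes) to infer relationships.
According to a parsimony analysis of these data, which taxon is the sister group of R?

The outgroup has state '0' for every character, so '1' is the derived state throughout.
book lungs: derived state '1' in K only — an autapomorphy, so it tells us nothing about relationships among taxa.
cranial crest: derived state '1' in K only — an autapomorphy, so it tells us nothing about relationships among taxa.
Only R and X show the derived state '1' for forked tongue, supporting them as a clade.
keeled scales (derived state '1') is shared by K, R, and X — a synapomorphy uniting that clade.
All ingroup taxa share the derived state '1' for bioluminescent organ; it defines the ingroup but does not resolve relationships within it.
Most parsimonious ingroup topology: (((X,R),K),A).
R and X form a cherry on this tree, so they are sister taxa.

X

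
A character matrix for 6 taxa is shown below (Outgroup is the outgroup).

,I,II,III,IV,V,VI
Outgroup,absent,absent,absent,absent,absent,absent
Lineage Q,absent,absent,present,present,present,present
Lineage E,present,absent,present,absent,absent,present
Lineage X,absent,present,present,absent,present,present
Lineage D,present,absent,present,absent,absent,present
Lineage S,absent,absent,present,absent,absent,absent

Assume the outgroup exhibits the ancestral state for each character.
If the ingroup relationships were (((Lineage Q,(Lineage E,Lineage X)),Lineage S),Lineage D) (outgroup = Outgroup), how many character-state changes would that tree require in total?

Map each character onto (((Lineage Q,(Lineage E,Lineage X)),Lineage S),Lineage D) (rooted by Outgroup) and count the minimum state changes it requires (Fitch parsimony):
I: 2; II: 1; III: 1; IV: 1; V: 2; VI: 2.
Total tree length = 9.

9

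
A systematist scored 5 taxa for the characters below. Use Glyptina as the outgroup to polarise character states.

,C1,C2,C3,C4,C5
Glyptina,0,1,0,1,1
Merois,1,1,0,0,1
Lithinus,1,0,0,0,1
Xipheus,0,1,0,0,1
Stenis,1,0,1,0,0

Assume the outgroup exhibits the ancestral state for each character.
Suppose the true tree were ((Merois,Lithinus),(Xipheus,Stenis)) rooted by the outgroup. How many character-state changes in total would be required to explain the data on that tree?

Map each character onto ((Merois,Lithinus),(Xipheus,Stenis)) (rooted by Glyptina) and count the minimum state changes it requires (Fitch parsimony):
C1: 2; C2: 2; C3: 1; C4: 1; C5: 1.
Total tree length = 7.

7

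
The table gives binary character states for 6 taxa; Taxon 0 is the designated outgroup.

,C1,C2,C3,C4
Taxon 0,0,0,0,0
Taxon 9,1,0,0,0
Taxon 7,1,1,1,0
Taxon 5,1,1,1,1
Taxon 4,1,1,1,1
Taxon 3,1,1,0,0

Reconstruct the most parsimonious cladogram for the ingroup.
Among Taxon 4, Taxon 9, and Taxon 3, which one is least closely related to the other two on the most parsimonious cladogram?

Taxon 9

The outgroup has state '0' for every character, so '1' is the derived state throughout.
C1 (derived state '1') is shared by all ingroup taxa — unites the whole ingroup.
Only Taxon 3, Taxon 4, Taxon 5, and Taxon 7 show the derived state '1' for C2, supporting them as a clade.
Only Taxon 4, Taxon 5, and Taxon 7 show the derived state '1' for C3, supporting them as a clade.
Only Taxon 4 and Taxon 5 show the derived state '1' for C4, supporting them as a clade.
Most parsimonious ingroup topology: (Taxon 9,((Taxon 7,(Taxon 5,Taxon 4)),Taxon 3)).
Taxon 3 and Taxon 4 share a more recent common ancestor with each other than either does with Taxon 9, so Taxon 9 is the least closely related of the three.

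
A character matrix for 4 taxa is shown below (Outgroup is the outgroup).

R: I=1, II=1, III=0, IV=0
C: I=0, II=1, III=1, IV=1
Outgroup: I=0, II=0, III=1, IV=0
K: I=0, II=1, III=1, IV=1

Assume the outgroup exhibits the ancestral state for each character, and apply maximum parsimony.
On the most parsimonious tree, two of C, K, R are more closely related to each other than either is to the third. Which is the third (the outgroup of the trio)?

R

Character polarity is set by the outgroup: the derived state is whichever differs from the outgroup's state, so for III the derived state is '0', and for the remaining characters it is '1'.
I: derived state '1' in R only — an autapomorphy, so it tells us nothing about relationships among taxa.
All ingroup taxa share the derived state '1' for II; it defines the ingroup but does not resolve relationships within it.
III: derived state '0' in R only — an autapomorphy, so it tells us nothing about relationships among taxa.
IV (derived state '1') is shared by C and K — a synapomorphy uniting that clade.
Most parsimonious ingroup topology: ((C,K),R).
C and K share a more recent common ancestor with each other than either does with R, so R is the least closely related of the three.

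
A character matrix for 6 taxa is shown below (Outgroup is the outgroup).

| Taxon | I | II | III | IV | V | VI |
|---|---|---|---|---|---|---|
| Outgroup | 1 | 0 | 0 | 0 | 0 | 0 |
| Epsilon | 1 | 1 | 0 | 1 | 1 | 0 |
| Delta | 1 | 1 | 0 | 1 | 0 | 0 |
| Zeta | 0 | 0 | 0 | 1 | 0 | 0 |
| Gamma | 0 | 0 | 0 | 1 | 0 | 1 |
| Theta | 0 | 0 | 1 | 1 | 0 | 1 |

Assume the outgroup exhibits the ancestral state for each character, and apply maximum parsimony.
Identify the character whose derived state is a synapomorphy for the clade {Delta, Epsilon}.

Character polarity is set by the outgroup: the derived state is whichever differs from the outgroup's state, so for I the derived state is '0', and for the remaining characters it is '1'.
Only Gamma, Theta, and Zeta show the derived state '0' for I, supporting them as a clade.
II (derived state '1') is shared by Delta and Epsilon — a synapomorphy uniting that clade.
III (derived state '1') is unique to Theta (autapomorphy; uninformative for grouping).
All ingroup taxa share the derived state '1' for IV; it defines the ingroup but does not resolve relationships within it.
V (derived state '1') is unique to Epsilon (autapomorphy; uninformative for grouping).
Only Gamma and Theta show the derived state '1' for VI, supporting them as a clade.
Most parsimonious ingroup topology: ((Epsilon,Delta),(Zeta,(Gamma,Theta))).
The clade {Delta, Epsilon} is supported by II: its derived state '1' occurs in exactly those taxa and in no other taxon (including the outgroup).

II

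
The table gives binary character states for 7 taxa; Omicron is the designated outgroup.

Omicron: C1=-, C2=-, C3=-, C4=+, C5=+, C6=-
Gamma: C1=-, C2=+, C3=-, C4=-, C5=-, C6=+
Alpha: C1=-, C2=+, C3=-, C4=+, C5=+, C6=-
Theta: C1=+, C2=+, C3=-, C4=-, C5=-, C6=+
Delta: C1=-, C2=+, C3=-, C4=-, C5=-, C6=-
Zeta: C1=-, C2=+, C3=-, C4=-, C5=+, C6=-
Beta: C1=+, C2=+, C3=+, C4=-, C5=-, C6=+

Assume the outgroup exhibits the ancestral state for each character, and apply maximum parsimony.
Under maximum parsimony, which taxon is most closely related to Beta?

Character polarity is set by the outgroup: the derived state is whichever differs from the outgroup's state, so for C4, C5 the derived state is '-', and for the remaining characters it is '+'.
Only Beta and Theta show the derived state '+' for C1, supporting them as a clade.
C2 (derived state '+') is shared by all ingroup taxa — unites the whole ingroup.
C3: derived state '+' in Beta only — an autapomorphy, so it tells us nothing about relationships among taxa.
C4 (derived state '-') is shared by Beta, Delta, Gamma, Theta, and Zeta — a synapomorphy uniting that clade.
C5: derived state '-' in Beta, Delta, Gamma, and Theta only — synapomorphy for {Beta, Delta, Gamma, Theta}.
C6: derived state '+' in Beta, Gamma, and Theta only — synapomorphy for {Beta, Gamma, Theta}.
Most parsimonious ingroup topology: ((((Gamma,(Theta,Beta)),Delta),Zeta),Alpha).
Beta and Theta form a cherry on this tree, so they are sister taxa.

Theta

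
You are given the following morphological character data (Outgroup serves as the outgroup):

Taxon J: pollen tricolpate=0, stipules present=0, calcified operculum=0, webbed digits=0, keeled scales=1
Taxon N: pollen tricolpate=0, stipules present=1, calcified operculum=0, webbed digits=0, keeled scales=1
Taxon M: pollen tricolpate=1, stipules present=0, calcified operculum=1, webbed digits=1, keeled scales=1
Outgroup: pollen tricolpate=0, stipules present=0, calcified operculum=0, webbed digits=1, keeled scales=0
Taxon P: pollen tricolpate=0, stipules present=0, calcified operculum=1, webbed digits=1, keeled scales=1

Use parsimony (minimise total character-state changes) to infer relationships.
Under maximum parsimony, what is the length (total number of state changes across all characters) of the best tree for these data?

Character polarity is set by the outgroup: the derived state is whichever differs from the outgroup's state, so for webbed digits the derived state is '0', and for the remaining characters it is '1'.
pollen tricolpate: derived state '1' in Taxon M only — an autapomorphy, so it tells us nothing about relationships among taxa.
stipules present (derived state '1') is unique to Taxon N (autapomorphy; uninformative for grouping).
calcified operculum (derived state '1') is shared by Taxon M and Taxon P — a synapomorphy uniting that clade.
webbed digits: derived state '0' in Taxon J and Taxon N only — synapomorphy for {Taxon J, Taxon N}.
keeled scales (derived state '1') is shared by all ingroup taxa — unites the whole ingroup.
Most parsimonious ingroup topology: ((Taxon P,Taxon M),(Taxon N,Taxon J)).
Changes per character on this tree: pollen tricolpate: 1; stipules present: 1; calcified operculum: 1; webbed digits: 1; keeled scales: 1.
Total = 5.

5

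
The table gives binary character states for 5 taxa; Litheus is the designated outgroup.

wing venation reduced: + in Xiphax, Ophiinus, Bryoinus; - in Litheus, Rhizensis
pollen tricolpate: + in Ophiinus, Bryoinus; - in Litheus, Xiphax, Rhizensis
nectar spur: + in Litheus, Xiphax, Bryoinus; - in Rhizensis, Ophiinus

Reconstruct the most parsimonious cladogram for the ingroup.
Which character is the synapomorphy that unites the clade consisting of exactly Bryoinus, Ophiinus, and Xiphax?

wing venation reduced

Character polarity is set by the outgroup: the derived state is whichever differs from the outgroup's state, so for nectar spur the derived state is '-', and for the remaining characters it is '+'.
Only Bryoinus, Ophiinus, and Xiphax show the derived state '+' for wing venation reduced, supporting them as a clade.
pollen tricolpate (derived state '+') is shared by Bryoinus and Ophiinus — a synapomorphy uniting that clade.
nectar spur (state '-') occurs in Ophiinus and Rhizensis but conflicts with the nesting implied by the other characters — most parsimoniously interpreted as homoplasy.
Most parsimonious ingroup topology: ((Xiphax,(Ophiinus,Bryoinus)),Rhizensis).
The clade {Bryoinus, Ophiinus, Xiphax} is supported by wing venation reduced: its derived state '+' occurs in exactly those taxa and in no other taxon (including the outgroup).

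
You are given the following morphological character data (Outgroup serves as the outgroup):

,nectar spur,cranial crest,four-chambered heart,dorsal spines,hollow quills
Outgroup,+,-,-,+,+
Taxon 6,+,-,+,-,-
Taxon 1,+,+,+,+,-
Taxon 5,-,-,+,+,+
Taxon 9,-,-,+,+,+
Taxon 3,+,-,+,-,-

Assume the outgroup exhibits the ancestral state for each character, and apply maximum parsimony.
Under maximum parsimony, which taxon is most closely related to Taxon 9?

Taxon 5

Character polarity is set by the outgroup: the derived state is whichever differs from the outgroup's state, so for nectar spur, dorsal spines, hollow quills the derived state is '-', and for the remaining characters it is '+'.
nectar spur (derived state '-') is shared by Taxon 5 and Taxon 9 — a synapomorphy uniting that clade.
cranial crest (derived state '+') is unique to Taxon 1 (autapomorphy; uninformative for grouping).
All ingroup taxa share the derived state '+' for four-chambered heart; it defines the ingroup but does not resolve relationships within it.
Only Taxon 3 and Taxon 6 show the derived state '-' for dorsal spines, supporting them as a clade.
hollow quills: derived state '-' in Taxon 1, Taxon 3, and Taxon 6 only — synapomorphy for {Taxon 1, Taxon 3, Taxon 6}.
Most parsimonious ingroup topology: (((Taxon 6,Taxon 3),Taxon 1),(Taxon 5,Taxon 9)).
Taxon 9 and Taxon 5 form a cherry on this tree, so they are sister taxa.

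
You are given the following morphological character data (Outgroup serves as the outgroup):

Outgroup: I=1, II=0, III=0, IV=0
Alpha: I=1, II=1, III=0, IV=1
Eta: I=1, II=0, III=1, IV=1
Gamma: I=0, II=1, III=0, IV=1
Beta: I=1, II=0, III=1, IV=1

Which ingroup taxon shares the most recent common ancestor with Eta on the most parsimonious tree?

Beta

Character polarity is set by the outgroup: the derived state is whichever differs from the outgroup's state, so for I the derived state is '0', and for the remaining characters it is '1'.
I: derived state '0' in Gamma only — an autapomorphy, so it tells us nothing about relationships among taxa.
II (derived state '1') is shared by Alpha and Gamma — a synapomorphy uniting that clade.
Only Beta and Eta show the derived state '1' for III, supporting them as a clade.
IV (derived state '1') is shared by all ingroup taxa — unites the whole ingroup.
Most parsimonious ingroup topology: ((Alpha,Gamma),(Eta,Beta)).
Eta and Beta form a cherry on this tree, so they are sister taxa.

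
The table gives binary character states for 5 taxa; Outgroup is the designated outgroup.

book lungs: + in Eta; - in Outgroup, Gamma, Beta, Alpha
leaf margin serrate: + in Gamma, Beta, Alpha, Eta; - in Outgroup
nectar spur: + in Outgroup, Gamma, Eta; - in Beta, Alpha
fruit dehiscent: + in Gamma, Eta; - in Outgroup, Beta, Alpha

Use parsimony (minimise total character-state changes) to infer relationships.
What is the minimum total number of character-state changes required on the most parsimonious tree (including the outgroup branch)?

Character polarity is set by the outgroup: the derived state is whichever differs from the outgroup's state, so for nectar spur the derived state is '-', and for the remaining characters it is '+'.
book lungs: derived state '+' in Eta only — an autapomorphy, so it tells us nothing about relationships among taxa.
leaf margin serrate (derived state '+') is shared by all ingroup taxa — unites the whole ingroup.
nectar spur: derived state '-' in Alpha and Beta only — synapomorphy for {Alpha, Beta}.
fruit dehiscent (derived state '+') is shared by Eta and Gamma — a synapomorphy uniting that clade.
Most parsimonious ingroup topology: ((Gamma,Eta),(Beta,Alpha)).
Changes per character on this tree: book lungs: 1; leaf margin serrate: 1; nectar spur: 1; fruit dehiscent: 1.
Total = 4.

4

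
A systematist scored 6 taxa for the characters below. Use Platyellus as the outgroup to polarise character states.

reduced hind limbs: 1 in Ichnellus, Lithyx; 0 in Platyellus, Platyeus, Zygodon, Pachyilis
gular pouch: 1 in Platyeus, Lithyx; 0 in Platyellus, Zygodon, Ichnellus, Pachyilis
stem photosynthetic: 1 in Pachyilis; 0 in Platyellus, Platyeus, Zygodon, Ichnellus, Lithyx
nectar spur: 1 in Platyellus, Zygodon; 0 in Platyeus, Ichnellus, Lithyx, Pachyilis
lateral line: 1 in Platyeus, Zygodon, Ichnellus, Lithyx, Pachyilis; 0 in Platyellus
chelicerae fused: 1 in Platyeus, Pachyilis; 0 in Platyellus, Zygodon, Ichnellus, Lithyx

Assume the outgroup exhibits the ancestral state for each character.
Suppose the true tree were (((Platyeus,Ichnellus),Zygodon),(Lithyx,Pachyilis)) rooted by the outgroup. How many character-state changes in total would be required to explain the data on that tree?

Map each character onto (((Platyeus,Ichnellus),Zygodon),(Lithyx,Pachyilis)) (rooted by Platyellus) and count the minimum state changes it requires (Fitch parsimony):
reduced hind limbs: 2; gular pouch: 2; stem photosynthetic: 1; nectar spur: 2; lateral line: 1; chelicerae fused: 2.
Total tree length = 10.

10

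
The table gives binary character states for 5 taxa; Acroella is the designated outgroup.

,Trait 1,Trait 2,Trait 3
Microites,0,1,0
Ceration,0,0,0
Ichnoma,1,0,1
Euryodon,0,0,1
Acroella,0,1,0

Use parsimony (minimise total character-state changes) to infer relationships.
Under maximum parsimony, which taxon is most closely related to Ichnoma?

Euryodon

Character polarity is set by the outgroup: the derived state is whichever differs from the outgroup's state, so for Trait 2 the derived state is '0', and for the remaining characters it is '1'.
Trait 1: derived state '1' in Ichnoma only — an autapomorphy, so it tells us nothing about relationships among taxa.
Trait 2: derived state '0' in Ceration, Euryodon, and Ichnoma only — synapomorphy for {Ceration, Euryodon, Ichnoma}.
Only Euryodon and Ichnoma show the derived state '1' for Trait 3, supporting them as a clade.
Most parsimonious ingroup topology: ((Ceration,(Euryodon,Ichnoma)),Microites).
Ichnoma and Euryodon form a cherry on this tree, so they are sister taxa.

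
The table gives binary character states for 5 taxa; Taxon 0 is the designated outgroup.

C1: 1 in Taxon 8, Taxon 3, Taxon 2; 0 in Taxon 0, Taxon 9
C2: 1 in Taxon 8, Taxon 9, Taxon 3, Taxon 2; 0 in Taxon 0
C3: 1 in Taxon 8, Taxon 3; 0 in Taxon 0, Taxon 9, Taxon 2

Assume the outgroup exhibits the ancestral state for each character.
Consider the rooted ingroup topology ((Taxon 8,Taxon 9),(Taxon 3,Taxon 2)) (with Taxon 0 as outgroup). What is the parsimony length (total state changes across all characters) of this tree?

Map each character onto ((Taxon 8,Taxon 9),(Taxon 3,Taxon 2)) (rooted by Taxon 0) and count the minimum state changes it requires (Fitch parsimony):
C1: 2; C2: 1; C3: 2.
Total tree length = 5.

5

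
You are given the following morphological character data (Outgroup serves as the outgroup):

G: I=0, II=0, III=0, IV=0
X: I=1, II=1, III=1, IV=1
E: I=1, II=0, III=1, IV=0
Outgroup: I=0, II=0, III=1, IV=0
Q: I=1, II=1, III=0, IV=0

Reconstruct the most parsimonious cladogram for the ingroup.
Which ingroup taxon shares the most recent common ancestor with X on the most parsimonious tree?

Q

Character polarity is set by the outgroup: the derived state is whichever differs from the outgroup's state, so for III the derived state is '0', and for the remaining characters it is '1'.
I: derived state '1' in E, Q, and X only — synapomorphy for {E, Q, X}.
II: derived state '1' in Q and X only — synapomorphy for {Q, X}.
III groups G and Q, which is incompatible with the clades supported by the remaining characters; treating it as convergent (homoplasy) costs fewer steps than any alternative tree.
IV (derived state '1') is unique to X (autapomorphy; uninformative for grouping).
Most parsimonious ingroup topology: (G,((X,Q),E)).
X and Q form a cherry on this tree, so they are sister taxa.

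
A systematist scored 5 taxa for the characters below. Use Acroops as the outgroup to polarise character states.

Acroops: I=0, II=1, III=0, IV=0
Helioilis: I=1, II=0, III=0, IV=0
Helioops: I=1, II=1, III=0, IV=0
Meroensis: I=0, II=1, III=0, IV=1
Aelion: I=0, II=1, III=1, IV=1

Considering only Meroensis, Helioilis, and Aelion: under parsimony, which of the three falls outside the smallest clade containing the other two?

Character polarity is set by the outgroup: the derived state is whichever differs from the outgroup's state, so for II the derived state is '0', and for the remaining characters it is '1'.
I (derived state '1') is shared by Helioilis and Helioops — a synapomorphy uniting that clade.
II (derived state '0') is unique to Helioilis (autapomorphy; uninformative for grouping).
III (derived state '1') is unique to Aelion (autapomorphy; uninformative for grouping).
IV: derived state '1' in Aelion and Meroensis only — synapomorphy for {Aelion, Meroensis}.
Most parsimonious ingroup topology: ((Helioilis,Helioops),(Meroensis,Aelion)).
Meroensis and Aelion share a more recent common ancestor with each other than either does with Helioilis, so Helioilis is the least closely related of the three.

Helioilis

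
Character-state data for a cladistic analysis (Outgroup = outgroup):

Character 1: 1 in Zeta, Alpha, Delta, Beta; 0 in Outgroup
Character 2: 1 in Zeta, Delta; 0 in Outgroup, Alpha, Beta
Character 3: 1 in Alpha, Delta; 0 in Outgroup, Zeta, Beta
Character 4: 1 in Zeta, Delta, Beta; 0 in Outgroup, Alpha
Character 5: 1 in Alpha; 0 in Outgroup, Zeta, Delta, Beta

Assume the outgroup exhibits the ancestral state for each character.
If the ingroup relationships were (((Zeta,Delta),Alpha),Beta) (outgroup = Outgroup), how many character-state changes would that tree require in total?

7

Map each character onto (((Zeta,Delta),Alpha),Beta) (rooted by Outgroup) and count the minimum state changes it requires (Fitch parsimony):
Character 1: 1; Character 2: 1; Character 3: 2; Character 4: 2; Character 5: 1.
Total tree length = 7.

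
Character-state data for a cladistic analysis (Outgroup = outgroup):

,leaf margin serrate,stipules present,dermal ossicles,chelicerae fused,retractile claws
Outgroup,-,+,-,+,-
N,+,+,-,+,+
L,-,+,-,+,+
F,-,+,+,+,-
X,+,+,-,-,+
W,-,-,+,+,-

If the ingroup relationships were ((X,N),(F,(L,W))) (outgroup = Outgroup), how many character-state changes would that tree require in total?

7

Map each character onto ((X,N),(F,(L,W))) (rooted by Outgroup) and count the minimum state changes it requires (Fitch parsimony):
leaf margin serrate: 1; stipules present: 1; dermal ossicles: 2; chelicerae fused: 1; retractile claws: 2.
Total tree length = 7.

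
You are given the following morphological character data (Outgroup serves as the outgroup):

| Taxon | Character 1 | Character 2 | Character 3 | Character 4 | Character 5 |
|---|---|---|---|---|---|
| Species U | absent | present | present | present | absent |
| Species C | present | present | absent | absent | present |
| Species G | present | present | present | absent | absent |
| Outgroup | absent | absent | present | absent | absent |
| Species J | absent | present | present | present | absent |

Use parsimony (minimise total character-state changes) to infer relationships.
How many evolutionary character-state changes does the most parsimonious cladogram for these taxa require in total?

5

Character polarity is set by the outgroup: the derived state is whichever differs from the outgroup's state, so for Character 3 the derived state is 'absent', and for the remaining characters it is 'present'.
Character 1: derived state 'present' in Species C and Species G only — synapomorphy for {Species C, Species G}.
Character 2 (derived state 'present') is shared by all ingroup taxa — unites the whole ingroup.
Character 3 (derived state 'absent') is unique to Species C (autapomorphy; uninformative for grouping).
Only Species J and Species U show the derived state 'present' for Character 4, supporting them as a clade.
Character 5 (derived state 'present') is unique to Species C (autapomorphy; uninformative for grouping).
Most parsimonious ingroup topology: ((Species U,Species J),(Species G,Species C)).
Changes per character on this tree: Character 1: 1; Character 2: 1; Character 3: 1; Character 4: 1; Character 5: 1.
Total = 5.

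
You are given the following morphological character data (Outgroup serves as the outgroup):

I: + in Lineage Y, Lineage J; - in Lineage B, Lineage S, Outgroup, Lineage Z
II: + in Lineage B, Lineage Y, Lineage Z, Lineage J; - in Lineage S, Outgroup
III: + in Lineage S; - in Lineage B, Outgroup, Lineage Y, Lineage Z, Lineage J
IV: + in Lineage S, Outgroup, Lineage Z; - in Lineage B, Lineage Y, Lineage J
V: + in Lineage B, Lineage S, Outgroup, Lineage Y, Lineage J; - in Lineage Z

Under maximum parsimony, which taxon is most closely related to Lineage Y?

Character polarity is set by the outgroup: the derived state is whichever differs from the outgroup's state, so for IV, V the derived state is '-', and for the remaining characters it is '+'.
I (derived state '+') is shared by Lineage J and Lineage Y — a synapomorphy uniting that clade.
II: derived state '+' in Lineage B, Lineage J, Lineage Y, and Lineage Z only — synapomorphy for {Lineage B, Lineage J, Lineage Y, Lineage Z}.
III (derived state '+') is unique to Lineage S (autapomorphy; uninformative for grouping).
Only Lineage B, Lineage J, and Lineage Y show the derived state '-' for IV, supporting them as a clade.
V: derived state '-' in Lineage Z only — an autapomorphy, so it tells us nothing about relationships among taxa.
Most parsimonious ingroup topology: (((Lineage B,(Lineage Y,Lineage J)),Lineage Z),Lineage S).
Lineage Y and Lineage J form a cherry on this tree, so they are sister taxa.

Lineage J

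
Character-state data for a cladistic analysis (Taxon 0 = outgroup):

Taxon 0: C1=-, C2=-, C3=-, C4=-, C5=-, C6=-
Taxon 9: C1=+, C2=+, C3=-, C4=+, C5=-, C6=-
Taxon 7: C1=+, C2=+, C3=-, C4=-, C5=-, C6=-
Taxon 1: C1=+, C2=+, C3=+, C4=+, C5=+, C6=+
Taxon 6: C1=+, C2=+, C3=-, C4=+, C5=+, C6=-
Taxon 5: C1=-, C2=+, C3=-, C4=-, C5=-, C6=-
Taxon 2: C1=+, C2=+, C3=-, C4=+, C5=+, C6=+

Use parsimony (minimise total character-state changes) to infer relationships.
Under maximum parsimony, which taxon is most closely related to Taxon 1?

The outgroup has state '-' for every character, so '+' is the derived state throughout.
C1: derived state '+' in Taxon 1, Taxon 2, Taxon 6, Taxon 7, and Taxon 9 only — synapomorphy for {Taxon 1, Taxon 2, Taxon 6, Taxon 7, Taxon 9}.
C2 (derived state '+') is shared by all ingroup taxa — unites the whole ingroup.
C3 (derived state '+') is unique to Taxon 1 (autapomorphy; uninformative for grouping).
Only Taxon 1, Taxon 2, Taxon 6, and Taxon 9 show the derived state '+' for C4, supporting them as a clade.
C5: derived state '+' in Taxon 1, Taxon 2, and Taxon 6 only — synapomorphy for {Taxon 1, Taxon 2, Taxon 6}.
C6 (derived state '+') is shared by Taxon 1 and Taxon 2 — a synapomorphy uniting that clade.
Most parsimonious ingroup topology: (((Taxon 9,((Taxon 1,Taxon 2),Taxon 6)),Taxon 7),Taxon 5).
Taxon 1 and Taxon 2 form a cherry on this tree, so they are sister taxa.

Taxon 2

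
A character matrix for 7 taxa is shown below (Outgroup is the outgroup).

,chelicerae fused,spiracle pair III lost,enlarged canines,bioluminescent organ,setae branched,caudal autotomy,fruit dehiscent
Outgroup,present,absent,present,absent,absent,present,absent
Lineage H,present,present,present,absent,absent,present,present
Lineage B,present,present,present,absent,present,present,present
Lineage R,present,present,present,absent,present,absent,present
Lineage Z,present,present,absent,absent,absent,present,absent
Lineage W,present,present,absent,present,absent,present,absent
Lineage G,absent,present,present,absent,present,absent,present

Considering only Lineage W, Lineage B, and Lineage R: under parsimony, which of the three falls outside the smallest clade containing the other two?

Lineage W

Character polarity is set by the outgroup: the derived state is whichever differs from the outgroup's state, so for chelicerae fused, enlarged canines, caudal autotomy the derived state is 'absent', and for the remaining characters it is 'present'.
chelicerae fused: derived state 'absent' in Lineage G only — an autapomorphy, so it tells us nothing about relationships among taxa.
All ingroup taxa share the derived state 'present' for spiracle pair III lost; it defines the ingroup but does not resolve relationships within it.
enlarged canines (derived state 'absent') is shared by Lineage W and Lineage Z — a synapomorphy uniting that clade.
bioluminescent organ (derived state 'present') is unique to Lineage W (autapomorphy; uninformative for grouping).
Only Lineage B, Lineage G, and Lineage R show the derived state 'present' for setae branched, supporting them as a clade.
caudal autotomy (derived state 'absent') is shared by Lineage G and Lineage R — a synapomorphy uniting that clade.
fruit dehiscent (derived state 'present') is shared by Lineage B, Lineage G, Lineage H, and Lineage R — a synapomorphy uniting that clade.
Most parsimonious ingroup topology: ((Lineage H,(Lineage B,(Lineage R,Lineage G))),(Lineage Z,Lineage W)).
Lineage R and Lineage B share a more recent common ancestor with each other than either does with Lineage W, so Lineage W is the least closely related of the three.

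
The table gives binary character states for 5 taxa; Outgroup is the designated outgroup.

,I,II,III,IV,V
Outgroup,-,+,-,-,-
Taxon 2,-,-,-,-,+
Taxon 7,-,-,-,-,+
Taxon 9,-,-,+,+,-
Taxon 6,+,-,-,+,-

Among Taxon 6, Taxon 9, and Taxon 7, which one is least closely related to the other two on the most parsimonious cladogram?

Character polarity is set by the outgroup: the derived state is whichever differs from the outgroup's state, so for II the derived state is '-', and for the remaining characters it is '+'.
I (derived state '+') is unique to Taxon 6 (autapomorphy; uninformative for grouping).
II (derived state '-') is shared by all ingroup taxa — unites the whole ingroup.
III (derived state '+') is unique to Taxon 9 (autapomorphy; uninformative for grouping).
IV (derived state '+') is shared by Taxon 6 and Taxon 9 — a synapomorphy uniting that clade.
V: derived state '+' in Taxon 2 and Taxon 7 only — synapomorphy for {Taxon 2, Taxon 7}.
Most parsimonious ingroup topology: ((Taxon 2,Taxon 7),(Taxon 9,Taxon 6)).
Taxon 6 and Taxon 9 share a more recent common ancestor with each other than either does with Taxon 7, so Taxon 7 is the least closely related of the three.

Taxon 7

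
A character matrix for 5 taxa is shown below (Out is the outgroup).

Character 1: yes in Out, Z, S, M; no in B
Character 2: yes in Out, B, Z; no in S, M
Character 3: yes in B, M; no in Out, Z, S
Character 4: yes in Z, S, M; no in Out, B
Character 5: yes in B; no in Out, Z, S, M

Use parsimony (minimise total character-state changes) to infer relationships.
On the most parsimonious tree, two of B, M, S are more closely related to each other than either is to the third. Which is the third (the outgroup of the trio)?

B

Character polarity is set by the outgroup: the derived state is whichever differs from the outgroup's state, so for Character 1, Character 2 the derived state is 'no', and for the remaining characters it is 'yes'.
Character 1 (derived state 'no') is unique to B (autapomorphy; uninformative for grouping).
Only M and S show the derived state 'no' for Character 2, supporting them as a clade.
Character 3 (state 'yes') occurs in B and M but conflicts with the nesting implied by the other characters — most parsimoniously interpreted as homoplasy.
Only M, S, and Z show the derived state 'yes' for Character 4, supporting them as a clade.
Character 5: derived state 'yes' in B only — an autapomorphy, so it tells us nothing about relationships among taxa.
Most parsimonious ingroup topology: (B,(Z,(S,M))).
M and S share a more recent common ancestor with each other than either does with B, so B is the least closely related of the three.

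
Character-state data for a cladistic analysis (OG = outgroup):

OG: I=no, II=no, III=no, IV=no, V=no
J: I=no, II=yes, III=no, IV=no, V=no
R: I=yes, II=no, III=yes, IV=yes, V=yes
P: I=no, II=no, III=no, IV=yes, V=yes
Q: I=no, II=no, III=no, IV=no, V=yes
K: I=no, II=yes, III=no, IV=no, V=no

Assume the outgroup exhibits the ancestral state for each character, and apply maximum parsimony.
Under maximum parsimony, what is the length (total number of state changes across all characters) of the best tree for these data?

5

The outgroup has state 'no' for every character, so 'yes' is the derived state throughout.
I: derived state 'yes' in R only — an autapomorphy, so it tells us nothing about relationships among taxa.
Only J and K show the derived state 'yes' for II, supporting them as a clade.
III (derived state 'yes') is unique to R (autapomorphy; uninformative for grouping).
Only P and R show the derived state 'yes' for IV, supporting them as a clade.
V (derived state 'yes') is shared by P, Q, and R — a synapomorphy uniting that clade.
Most parsimonious ingroup topology: ((J,K),((R,P),Q)).
Changes per character on this tree: I: 1; II: 1; III: 1; IV: 1; V: 1.
Total = 5.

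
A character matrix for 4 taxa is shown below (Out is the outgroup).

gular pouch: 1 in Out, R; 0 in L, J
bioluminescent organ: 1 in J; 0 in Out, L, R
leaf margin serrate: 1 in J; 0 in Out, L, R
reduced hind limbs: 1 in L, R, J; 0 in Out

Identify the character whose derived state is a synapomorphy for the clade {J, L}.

Character polarity is set by the outgroup: the derived state is whichever differs from the outgroup's state, so for gular pouch the derived state is '0', and for the remaining characters it is '1'.
gular pouch (derived state '0') is shared by J and L — a synapomorphy uniting that clade.
bioluminescent organ (derived state '1') is unique to J (autapomorphy; uninformative for grouping).
leaf margin serrate (derived state '1') is unique to J (autapomorphy; uninformative for grouping).
All ingroup taxa share the derived state '1' for reduced hind limbs; it defines the ingroup but does not resolve relationships within it.
Most parsimonious ingroup topology: ((L,J),R).
The clade {J, L} is supported by gular pouch: its derived state '0' occurs in exactly those taxa and in no other taxon (including the outgroup).

gular pouch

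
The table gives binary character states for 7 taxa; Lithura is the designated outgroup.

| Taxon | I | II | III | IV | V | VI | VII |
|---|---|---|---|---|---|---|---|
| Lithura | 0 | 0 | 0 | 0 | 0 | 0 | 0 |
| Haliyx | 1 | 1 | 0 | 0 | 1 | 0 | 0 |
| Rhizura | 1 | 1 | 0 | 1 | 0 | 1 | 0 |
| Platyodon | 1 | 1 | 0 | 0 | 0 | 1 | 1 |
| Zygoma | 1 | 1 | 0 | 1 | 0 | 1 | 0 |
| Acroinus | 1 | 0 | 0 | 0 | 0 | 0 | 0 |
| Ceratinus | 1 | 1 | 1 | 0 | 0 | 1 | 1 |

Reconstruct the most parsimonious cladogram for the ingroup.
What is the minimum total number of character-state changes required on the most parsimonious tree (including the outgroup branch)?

The outgroup has state '0' for every character, so '1' is the derived state throughout.
I (derived state '1') is shared by all ingroup taxa — unites the whole ingroup.
II (derived state '1') is shared by Ceratinus, Haliyx, Platyodon, Rhizura, and Zygoma — a synapomorphy uniting that clade.
III (derived state '1') is unique to Ceratinus (autapomorphy; uninformative for grouping).
IV (derived state '1') is shared by Rhizura and Zygoma — a synapomorphy uniting that clade.
V (derived state '1') is unique to Haliyx (autapomorphy; uninformative for grouping).
Only Ceratinus, Platyodon, Rhizura, and Zygoma show the derived state '1' for VI, supporting them as a clade.
VII (derived state '1') is shared by Ceratinus and Platyodon — a synapomorphy uniting that clade.
Most parsimonious ingroup topology: ((Haliyx,((Rhizura,Zygoma),(Platyodon,Ceratinus))),Acroinus).
Changes per character on this tree: I: 1; II: 1; III: 1; IV: 1; V: 1; VI: 1; VII: 1.
Total = 7.

7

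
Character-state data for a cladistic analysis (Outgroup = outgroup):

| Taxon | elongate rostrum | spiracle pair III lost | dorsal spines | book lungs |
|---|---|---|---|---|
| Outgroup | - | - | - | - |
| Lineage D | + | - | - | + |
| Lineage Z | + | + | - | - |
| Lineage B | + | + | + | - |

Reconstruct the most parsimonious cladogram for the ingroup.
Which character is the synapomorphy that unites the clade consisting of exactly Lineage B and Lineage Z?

spiracle pair III lost

The outgroup has state '-' for every character, so '+' is the derived state throughout.
elongate rostrum (derived state '+') is shared by all ingroup taxa — unites the whole ingroup.
spiracle pair III lost (derived state '+') is shared by Lineage B and Lineage Z — a synapomorphy uniting that clade.
dorsal spines (derived state '+') is unique to Lineage B (autapomorphy; uninformative for grouping).
book lungs: derived state '+' in Lineage D only — an autapomorphy, so it tells us nothing about relationships among taxa.
Most parsimonious ingroup topology: (Lineage D,(Lineage Z,Lineage B)).
The clade {Lineage B, Lineage Z} is supported by spiracle pair III lost: its derived state '+' occurs in exactly those taxa and in no other taxon (including the outgroup).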